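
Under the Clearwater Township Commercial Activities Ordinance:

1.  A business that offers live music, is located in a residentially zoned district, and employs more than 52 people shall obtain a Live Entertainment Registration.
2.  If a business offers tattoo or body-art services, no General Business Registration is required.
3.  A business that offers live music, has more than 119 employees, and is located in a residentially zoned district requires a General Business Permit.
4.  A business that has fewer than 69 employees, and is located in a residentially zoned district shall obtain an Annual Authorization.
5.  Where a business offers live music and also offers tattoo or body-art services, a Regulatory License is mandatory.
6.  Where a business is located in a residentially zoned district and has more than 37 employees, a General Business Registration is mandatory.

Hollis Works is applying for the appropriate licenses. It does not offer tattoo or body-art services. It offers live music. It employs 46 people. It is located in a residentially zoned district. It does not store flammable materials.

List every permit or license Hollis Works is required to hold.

Annual Authorization, General Business Registration

1. offers live music; is located in a residentially zoned district; employees 46 ≤ 52 → Live Entertainment Registration not required.
2. does not offer tattoo or body-art services → General Business Registration exemption does not apply.
3. offers live music; employees 46 ≤ 119; is located in a residentially zoned district → General Business Permit not required.
4. employees 46 < 69; is located in a residentially zoned district → Annual Authorization required.
5. offers live music; does not offer tattoo or body-art services → Regulatory License not required.
6. is located in a residentially zoned district; employees 46 > 37 → General Business Registration required.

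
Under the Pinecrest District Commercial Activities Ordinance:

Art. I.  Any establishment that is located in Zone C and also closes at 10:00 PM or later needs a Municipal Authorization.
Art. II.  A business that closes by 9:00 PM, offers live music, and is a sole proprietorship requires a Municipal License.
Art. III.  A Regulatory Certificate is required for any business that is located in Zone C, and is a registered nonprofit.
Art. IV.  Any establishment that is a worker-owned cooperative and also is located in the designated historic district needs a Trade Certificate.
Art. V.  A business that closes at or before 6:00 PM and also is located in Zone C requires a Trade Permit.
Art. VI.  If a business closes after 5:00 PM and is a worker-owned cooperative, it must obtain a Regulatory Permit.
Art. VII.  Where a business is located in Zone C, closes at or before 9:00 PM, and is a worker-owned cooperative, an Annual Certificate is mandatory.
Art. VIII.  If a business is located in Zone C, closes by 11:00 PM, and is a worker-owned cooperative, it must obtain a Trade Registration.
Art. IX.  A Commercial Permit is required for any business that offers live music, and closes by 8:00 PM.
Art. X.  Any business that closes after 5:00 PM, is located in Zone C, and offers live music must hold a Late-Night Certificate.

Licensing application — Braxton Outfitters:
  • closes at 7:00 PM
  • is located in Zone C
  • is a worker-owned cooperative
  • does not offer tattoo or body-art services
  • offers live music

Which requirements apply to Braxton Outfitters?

Art. I. is located in Zone C; closes 7:00 PM, at/before 10:00 PM → Municipal Authorization not required.
Art. II. closes 7:00 PM, at/before 9:00 PM; offers live music; is a worker-owned cooperative (not: is a sole proprietorship) → Municipal License not required.
Art. III. is located in Zone C; is a worker-owned cooperative (not: is a registered nonprofit) → Regulatory Certificate not required.
Art. IV. is a worker-owned cooperative; is located in Zone C (not: is located in the designated historic district) → Trade Certificate not required.
Art. V. closes 7:00 PM, after 6:00 PM; is located in Zone C → Trade Permit not required.
Art. VI. closes 7:00 PM, after 5:00 PM; is a worker-owned cooperative → Regulatory Permit required.
Art. VII. is located in Zone C; closes 7:00 PM, at/before 9:00 PM; is a worker-owned cooperative → Annual Certificate required.
Art. VIII. is located in Zone C; closes 7:00 PM, at/before 11:00 PM; is a worker-owned cooperative → Trade Registration required.
Art. IX. offers live music; closes 7:00 PM, at/before 8:00 PM → Commercial Permit required.
Art. X. closes 7:00 PM, after 5:00 PM; is located in Zone C; offers live music → Late-Night Certificate required.

Annual Certificate, Commercial Permit, Late-Night Certificate, Regulatory Permit, Trade Registration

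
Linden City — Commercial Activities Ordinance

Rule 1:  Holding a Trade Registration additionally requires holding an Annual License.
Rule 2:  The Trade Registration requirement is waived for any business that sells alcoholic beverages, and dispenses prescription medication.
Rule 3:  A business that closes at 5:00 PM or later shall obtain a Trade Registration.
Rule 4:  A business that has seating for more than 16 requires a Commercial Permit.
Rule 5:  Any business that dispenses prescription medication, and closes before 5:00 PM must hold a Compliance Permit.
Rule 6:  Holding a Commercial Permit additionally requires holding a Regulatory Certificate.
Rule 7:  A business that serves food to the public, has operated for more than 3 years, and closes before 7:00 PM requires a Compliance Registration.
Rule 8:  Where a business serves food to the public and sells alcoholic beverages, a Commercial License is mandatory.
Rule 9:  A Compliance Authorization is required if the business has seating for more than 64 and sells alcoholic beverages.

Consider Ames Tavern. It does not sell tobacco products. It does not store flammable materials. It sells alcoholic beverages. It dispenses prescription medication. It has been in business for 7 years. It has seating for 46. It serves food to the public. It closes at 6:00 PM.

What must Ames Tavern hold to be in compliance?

Rule 1: Trade Registration is not required → no effect.
Rule 2: sells alcoholic beverages; dispenses prescription medication → exempt from Trade Registration.
Rule 3: closes 6:00 PM, after 5:00 PM → Trade Registration required.
Rule 4: seating 46 > 16 → Commercial Permit required.
Rule 5: dispenses prescription medication; closes 6:00 PM, after 5:00 PM → Compliance Permit not required.
Rule 6: Commercial Permit is required → Regulatory Certificate also required.
Rule 7: serves food to the public; years in business 7 > 3; closes 6:00 PM, at/before 7:00 PM → Compliance Registration required.
Rule 8: serves food to the public; sells alcoholic beverages → Commercial License required.
Rule 9: seating 46 ≤ 64; sells alcoholic beverages → Compliance Authorization not required.

Commercial License, Commercial Permit, Compliance Registration, Regulatory Certificate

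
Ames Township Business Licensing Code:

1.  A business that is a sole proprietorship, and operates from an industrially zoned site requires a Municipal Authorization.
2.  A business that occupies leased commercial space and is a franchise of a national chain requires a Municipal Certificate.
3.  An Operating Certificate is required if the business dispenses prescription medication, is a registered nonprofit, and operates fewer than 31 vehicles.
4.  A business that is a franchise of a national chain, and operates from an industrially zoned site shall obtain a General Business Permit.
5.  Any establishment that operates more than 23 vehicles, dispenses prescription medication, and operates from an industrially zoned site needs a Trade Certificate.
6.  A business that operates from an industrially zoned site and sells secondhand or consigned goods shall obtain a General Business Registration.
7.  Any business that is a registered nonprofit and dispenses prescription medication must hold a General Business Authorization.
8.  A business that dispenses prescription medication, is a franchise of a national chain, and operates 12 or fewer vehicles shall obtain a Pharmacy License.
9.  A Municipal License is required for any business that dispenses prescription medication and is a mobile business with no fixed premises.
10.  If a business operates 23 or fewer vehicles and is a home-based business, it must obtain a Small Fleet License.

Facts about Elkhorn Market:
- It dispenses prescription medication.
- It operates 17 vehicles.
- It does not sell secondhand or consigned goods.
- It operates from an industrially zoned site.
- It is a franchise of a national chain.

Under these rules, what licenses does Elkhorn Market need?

1. is a franchise of a national chain (not: is a sole proprietorship); operates from an industrially zoned site → Municipal Authorization not required.
2. operates from an industrially zoned site (not: occupies leased commercial space); is a franchise of a national chain → Municipal Certificate not required.
3. dispenses prescription medication; is a franchise of a national chain (not: is a registered nonprofit); vehicles 17 < 31 → Operating Certificate not required.
4. is a franchise of a national chain; operates from an industrially zoned site → General Business Permit required.
5. vehicles 17 ≤ 23; dispenses prescription medication; operates from an industrially zoned site → Trade Certificate not required.
6. operates from an industrially zoned site; does not sell secondhand or consigned goods → General Business Registration not required.
7. is a franchise of a national chain (not: is a registered nonprofit); dispenses prescription medication → General Business Authorization not required.
8. dispenses prescription medication; is a franchise of a national chain; vehicles 17 > 12 → Pharmacy License not required.
9. dispenses prescription medication; operates from an industrially zoned site (not: is a mobile business with no fixed premises) → Municipal License not required.
10. vehicles 17 ≤ 23; operates from an industrially zoned site (not: is a home-based business) → Small Fleet License not required.

General Business Permit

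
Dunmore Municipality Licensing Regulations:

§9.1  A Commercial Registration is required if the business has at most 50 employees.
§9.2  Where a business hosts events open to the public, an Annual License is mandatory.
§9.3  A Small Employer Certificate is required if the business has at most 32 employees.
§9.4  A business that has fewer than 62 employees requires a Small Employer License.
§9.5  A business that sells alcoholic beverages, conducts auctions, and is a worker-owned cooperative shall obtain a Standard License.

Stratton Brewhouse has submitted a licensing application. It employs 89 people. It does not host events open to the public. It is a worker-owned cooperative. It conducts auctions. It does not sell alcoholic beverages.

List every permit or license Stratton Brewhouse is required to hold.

§9.1 employees 89 > 50 → Commercial Registration not required.
§9.2 does not host events open to the public → Annual License not required.
§9.3 employees 89 > 32 → Small Employer Certificate not required.
§9.4 employees 89 ≥ 62 → Small Employer License not required.
§9.5 does not sell alcoholic beverages; conducts auctions; is a worker-owned cooperative → Standard License not required.

None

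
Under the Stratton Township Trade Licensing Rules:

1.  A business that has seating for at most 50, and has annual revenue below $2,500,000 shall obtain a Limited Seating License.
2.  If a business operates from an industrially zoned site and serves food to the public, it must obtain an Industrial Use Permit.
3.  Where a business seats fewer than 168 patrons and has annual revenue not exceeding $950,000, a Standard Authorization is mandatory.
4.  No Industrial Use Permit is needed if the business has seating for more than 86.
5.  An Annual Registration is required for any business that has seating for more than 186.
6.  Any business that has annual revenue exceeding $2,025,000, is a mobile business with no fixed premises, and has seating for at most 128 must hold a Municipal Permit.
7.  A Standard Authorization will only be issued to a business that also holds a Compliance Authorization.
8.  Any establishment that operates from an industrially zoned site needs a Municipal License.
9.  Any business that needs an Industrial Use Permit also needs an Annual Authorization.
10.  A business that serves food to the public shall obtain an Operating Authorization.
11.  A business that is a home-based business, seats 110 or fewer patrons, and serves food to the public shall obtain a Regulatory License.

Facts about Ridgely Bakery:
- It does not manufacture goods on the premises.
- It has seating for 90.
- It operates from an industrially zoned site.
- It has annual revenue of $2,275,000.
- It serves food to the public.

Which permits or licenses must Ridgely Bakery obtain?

Municipal License, Operating Authorization

1. seating 90 > 50; revenue $2,275,000 < $2,500,000 → Limited Seating License not required.
2. operates from an industrially zoned site; serves food to the public → Industrial Use Permit required.
3. seating 90 < 168; revenue $2,275,000 > $950,000 → Standard Authorization not required.
4. seating 90 > 86 → exempt from Industrial Use Permit.
5. seating 90 ≤ 186 → Annual Registration not required.
6. revenue $2,275,000 > $2,025,000; operates from an industrially zoned site (not: is a mobile business with no fixed premises); seating 90 ≤ 128 → Municipal Permit not required.
7. Standard Authorization is not required → no effect.
8. operates from an industrially zoned site → Municipal License required.
9. Industrial Use Permit is not required → no effect.
10. serves food to the public → Operating Authorization required.
11. operates from an industrially zoned site (not: is a home-based business); seating 90 ≤ 110; serves food to the public → Regulatory License not required.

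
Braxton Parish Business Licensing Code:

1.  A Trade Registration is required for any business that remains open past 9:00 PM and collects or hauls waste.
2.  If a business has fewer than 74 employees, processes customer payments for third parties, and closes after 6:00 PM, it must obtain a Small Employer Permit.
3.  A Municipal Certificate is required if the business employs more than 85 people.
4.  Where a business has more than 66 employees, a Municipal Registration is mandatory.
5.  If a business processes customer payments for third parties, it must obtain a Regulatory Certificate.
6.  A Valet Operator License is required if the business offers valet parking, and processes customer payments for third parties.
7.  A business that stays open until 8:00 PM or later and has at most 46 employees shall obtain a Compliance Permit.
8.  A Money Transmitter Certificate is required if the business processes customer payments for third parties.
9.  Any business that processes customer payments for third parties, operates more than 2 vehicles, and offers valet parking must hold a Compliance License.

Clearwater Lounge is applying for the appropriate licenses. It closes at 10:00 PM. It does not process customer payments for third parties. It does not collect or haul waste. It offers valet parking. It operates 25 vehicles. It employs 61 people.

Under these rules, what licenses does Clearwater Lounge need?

None

1. closes 10:00 PM, after 9:00 PM; does not collect or haul waste → Trade Registration not required.
2. employees 61 < 74; does not process customer payments for third parties; closes 10:00 PM, after 6:00 PM → Small Employer Permit not required.
3. employees 61 ≤ 85 → Municipal Certificate not required.
4. employees 61 ≤ 66 → Municipal Registration not required.
5. does not process customer payments for third parties → Regulatory Certificate not required.
6. offers valet parking; does not process customer payments for third parties → Valet Operator License not required.
7. closes 10:00 PM, after 8:00 PM; employees 61 > 46 → Compliance Permit not required.
8. does not process customer payments for third parties → Money Transmitter Certificate not required.
9. does not process customer payments for third parties; vehicles 25 > 2; offers valet parking → Compliance License not required.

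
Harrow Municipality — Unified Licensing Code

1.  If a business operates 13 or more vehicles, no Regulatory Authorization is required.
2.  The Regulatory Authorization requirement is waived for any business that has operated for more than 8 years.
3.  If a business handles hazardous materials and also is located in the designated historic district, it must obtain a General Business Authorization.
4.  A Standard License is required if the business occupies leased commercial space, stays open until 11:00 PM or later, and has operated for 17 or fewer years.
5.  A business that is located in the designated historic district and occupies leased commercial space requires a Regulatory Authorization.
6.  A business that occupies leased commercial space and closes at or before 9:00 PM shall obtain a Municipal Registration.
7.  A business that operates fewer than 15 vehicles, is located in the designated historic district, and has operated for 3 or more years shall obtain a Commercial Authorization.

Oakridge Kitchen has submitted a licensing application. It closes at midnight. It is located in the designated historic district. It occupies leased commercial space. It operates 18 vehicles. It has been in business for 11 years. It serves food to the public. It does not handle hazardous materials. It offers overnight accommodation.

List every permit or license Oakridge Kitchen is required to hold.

Standard License

1. vehicles 18 ≥ 13 → exempt from Regulatory Authorization.
2. years in business 11 > 8 → exempt from Regulatory Authorization.
3. does not handle hazardous materials; is located in the designated historic district → General Business Authorization not required.
4. occupies leased commercial space; closes midnight, after 11:00 PM; years in business 11 ≤ 17 → Standard License required.
5. is located in the designated historic district; occupies leased commercial space → Regulatory Authorization required.
6. occupies leased commercial space; closes midnight, after 9:00 PM → Municipal Registration not required.
7. vehicles 18 ≥ 15; is located in the designated historic district; years in business 11 ≥ 3 → Commercial Authorization not required.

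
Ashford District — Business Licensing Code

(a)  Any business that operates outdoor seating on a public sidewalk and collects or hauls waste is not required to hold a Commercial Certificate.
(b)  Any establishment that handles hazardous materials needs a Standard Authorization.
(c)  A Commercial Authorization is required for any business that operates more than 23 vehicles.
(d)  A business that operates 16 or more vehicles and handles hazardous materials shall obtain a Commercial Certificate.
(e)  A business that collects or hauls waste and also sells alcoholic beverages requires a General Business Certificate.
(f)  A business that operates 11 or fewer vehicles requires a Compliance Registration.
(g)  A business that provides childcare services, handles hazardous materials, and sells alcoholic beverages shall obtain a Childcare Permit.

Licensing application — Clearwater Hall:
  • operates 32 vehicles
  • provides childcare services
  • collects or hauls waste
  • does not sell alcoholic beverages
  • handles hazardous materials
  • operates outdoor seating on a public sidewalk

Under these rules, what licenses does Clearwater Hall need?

(a) operates outdoor seating on a public sidewalk; collects or hauls waste → exempt from Commercial Certificate.
(b) handles hazardous materials → Standard Authorization required.
(c) vehicles 32 > 23 → Commercial Authorization required.
(d) vehicles 32 ≥ 16; handles hazardous materials → Commercial Certificate required.
(e) collects or hauls waste; does not sell alcoholic beverages → General Business Certificate not required.
(f) vehicles 32 > 11 → Compliance Registration not required.
(g) provides childcare services; handles hazardous materials; does not sell alcoholic beverages → Childcare Permit not required.

Commercial Authorization, Standard Authorization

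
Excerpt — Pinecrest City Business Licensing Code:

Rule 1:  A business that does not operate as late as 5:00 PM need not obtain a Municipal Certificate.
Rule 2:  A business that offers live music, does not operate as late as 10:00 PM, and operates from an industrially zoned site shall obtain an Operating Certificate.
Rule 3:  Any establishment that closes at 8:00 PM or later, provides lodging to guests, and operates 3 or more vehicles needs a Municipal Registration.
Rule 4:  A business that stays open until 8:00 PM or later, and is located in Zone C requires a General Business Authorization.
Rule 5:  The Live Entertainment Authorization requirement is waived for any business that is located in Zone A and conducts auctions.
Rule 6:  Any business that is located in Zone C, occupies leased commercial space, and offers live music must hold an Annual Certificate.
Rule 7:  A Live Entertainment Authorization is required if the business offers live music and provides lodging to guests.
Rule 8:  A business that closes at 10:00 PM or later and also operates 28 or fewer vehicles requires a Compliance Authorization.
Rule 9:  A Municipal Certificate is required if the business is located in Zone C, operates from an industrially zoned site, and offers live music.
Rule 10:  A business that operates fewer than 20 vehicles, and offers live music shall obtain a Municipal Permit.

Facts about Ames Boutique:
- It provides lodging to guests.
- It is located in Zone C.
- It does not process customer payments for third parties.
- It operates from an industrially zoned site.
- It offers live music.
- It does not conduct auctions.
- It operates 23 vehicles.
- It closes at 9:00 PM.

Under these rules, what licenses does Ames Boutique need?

Rule 1: closes 9:00 PM, after 5:00 PM → Municipal Certificate exemption does not apply.
Rule 2: offers live music; closes 9:00 PM, at/before 10:00 PM; operates from an industrially zoned site → Operating Certificate required.
Rule 3: closes 9:00 PM, after 8:00 PM; provides lodging to guests; vehicles 23 ≥ 3 → Municipal Registration required.
Rule 4: closes 9:00 PM, after 8:00 PM; is located in Zone C → General Business Authorization required.
Rule 5: is located in Zone C (not: is located in Zone A); does not conduct auctions → Live Entertainment Authorization exemption does not apply.
Rule 6: is located in Zone C; operates from an industrially zoned site (not: occupies leased commercial space); offers live music → Annual Certificate not required.
Rule 7: offers live music; provides lodging to guests → Live Entertainment Authorization required.
Rule 8: closes 9:00 PM, at/before 10:00 PM; vehicles 23 ≤ 28 → Compliance Authorization not required.
Rule 9: is located in Zone C; operates from an industrially zoned site; offers live music → Municipal Certificate required.
Rule 10: vehicles 23 ≥ 20; offers live music → Municipal Permit not required.

General Business Authorization, Live Entertainment Authorization, Municipal Certificate, Municipal Registration, Operating Certificate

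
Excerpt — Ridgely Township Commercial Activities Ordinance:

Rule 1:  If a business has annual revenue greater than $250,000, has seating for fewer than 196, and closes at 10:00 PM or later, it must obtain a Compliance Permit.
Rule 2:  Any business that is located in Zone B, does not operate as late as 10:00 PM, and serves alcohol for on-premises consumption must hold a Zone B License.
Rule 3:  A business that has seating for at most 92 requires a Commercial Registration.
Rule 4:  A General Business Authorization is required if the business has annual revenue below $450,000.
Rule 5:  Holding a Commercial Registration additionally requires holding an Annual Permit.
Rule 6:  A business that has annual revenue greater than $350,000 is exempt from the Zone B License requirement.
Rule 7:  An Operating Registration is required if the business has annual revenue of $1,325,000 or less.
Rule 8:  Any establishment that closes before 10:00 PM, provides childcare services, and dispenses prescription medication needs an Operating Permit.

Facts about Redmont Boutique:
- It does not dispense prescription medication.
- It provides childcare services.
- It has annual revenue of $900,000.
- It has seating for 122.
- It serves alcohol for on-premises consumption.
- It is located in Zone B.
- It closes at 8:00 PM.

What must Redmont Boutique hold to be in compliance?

Operating Registration

Rule 1: revenue $900,000 > $250,000; seating 122 < 196; closes 8:00 PM, at/before 10:00 PM → Compliance Permit not required.
Rule 2: is located in Zone B; closes 8:00 PM, at/before 10:00 PM; serves alcohol for on-premises consumption → Zone B License required.
Rule 3: seating 122 > 92 → Commercial Registration not required.
Rule 4: revenue $900,000 ≥ $450,000 → General Business Authorization not required.
Rule 5: Commercial Registration is not required → no effect.
Rule 6: revenue $900,000 > $350,000 → exempt from Zone B License.
Rule 7: revenue $900,000 ≤ $1,325,000 → Operating Registration required.
Rule 8: closes 8:00 PM, at/before 10:00 PM; provides childcare services; does not dispense prescription medication → Operating Permit not required.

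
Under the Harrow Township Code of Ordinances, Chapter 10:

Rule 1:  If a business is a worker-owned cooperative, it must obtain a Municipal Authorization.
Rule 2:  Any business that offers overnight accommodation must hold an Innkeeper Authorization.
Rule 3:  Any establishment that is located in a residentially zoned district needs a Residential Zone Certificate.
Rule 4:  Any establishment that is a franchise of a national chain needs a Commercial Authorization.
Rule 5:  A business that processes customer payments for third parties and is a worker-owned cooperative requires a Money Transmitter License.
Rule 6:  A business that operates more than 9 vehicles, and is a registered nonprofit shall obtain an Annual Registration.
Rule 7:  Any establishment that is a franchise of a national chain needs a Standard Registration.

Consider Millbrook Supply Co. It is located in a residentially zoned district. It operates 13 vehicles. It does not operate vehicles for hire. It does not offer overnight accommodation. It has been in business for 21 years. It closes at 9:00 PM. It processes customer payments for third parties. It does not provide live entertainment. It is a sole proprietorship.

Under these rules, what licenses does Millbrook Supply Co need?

Residential Zone Certificate

Rule 1: is a sole proprietorship (not: is a worker-owned cooperative) → Municipal Authorization not required.
Rule 2: does not offer overnight accommodation → Innkeeper Authorization not required.
Rule 3: is located in a residentially zoned district → Residential Zone Certificate required.
Rule 4: is a sole proprietorship (not: is a franchise of a national chain) → Commercial Authorization not required.
Rule 5: processes customer payments for third parties; is a sole proprietorship (not: is a worker-owned cooperative) → Money Transmitter License not required.
Rule 6: vehicles 13 > 9; is a sole proprietorship (not: is a registered nonprofit) → Annual Registration not required.
Rule 7: is a sole proprietorship (not: is a franchise of a national chain) → Standard Registration not required.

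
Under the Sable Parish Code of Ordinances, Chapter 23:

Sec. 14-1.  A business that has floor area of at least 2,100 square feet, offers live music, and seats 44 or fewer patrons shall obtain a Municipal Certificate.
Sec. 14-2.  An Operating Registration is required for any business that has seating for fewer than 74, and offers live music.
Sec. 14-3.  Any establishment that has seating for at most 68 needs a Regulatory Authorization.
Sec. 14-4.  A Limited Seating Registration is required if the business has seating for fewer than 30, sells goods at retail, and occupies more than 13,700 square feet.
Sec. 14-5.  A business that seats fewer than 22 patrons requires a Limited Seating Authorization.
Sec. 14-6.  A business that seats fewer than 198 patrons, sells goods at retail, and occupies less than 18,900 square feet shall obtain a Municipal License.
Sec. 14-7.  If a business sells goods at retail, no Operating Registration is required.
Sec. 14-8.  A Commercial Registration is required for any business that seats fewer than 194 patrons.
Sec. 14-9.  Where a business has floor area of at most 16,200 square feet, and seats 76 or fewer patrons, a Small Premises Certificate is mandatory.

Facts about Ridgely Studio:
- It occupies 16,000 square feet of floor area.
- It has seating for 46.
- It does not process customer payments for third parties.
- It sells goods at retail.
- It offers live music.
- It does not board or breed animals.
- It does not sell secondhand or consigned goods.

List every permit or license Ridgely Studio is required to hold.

Commercial Registration, Municipal License, Regulatory Authorization, Small Premises Certificate

Sec. 14-1. floor area 16,000 square feet ≥ 2,100 square feet; offers live music; seating 46 > 44 → Municipal Certificate not required.
Sec. 14-2. seating 46 < 74; offers live music → Operating Registration required.
Sec. 14-3. seating 46 ≤ 68 → Regulatory Authorization required.
Sec. 14-4. seating 46 ≥ 30; sells goods at retail; floor area 16,000 square feet > 13,700 square feet → Limited Seating Registration not required.
Sec. 14-5. seating 46 ≥ 22 → Limited Seating Authorization not required.
Sec. 14-6. seating 46 < 198; sells goods at retail; floor area 16,000 square feet < 18,900 square feet → Municipal License required.
Sec. 14-7. sells goods at retail → exempt from Operating Registration.
Sec. 14-8. seating 46 < 194 → Commercial Registration required.
Sec. 14-9. floor area 16,000 square feet ≤ 16,200 square feet; seating 46 ≤ 76 → Small Premises Certificate required.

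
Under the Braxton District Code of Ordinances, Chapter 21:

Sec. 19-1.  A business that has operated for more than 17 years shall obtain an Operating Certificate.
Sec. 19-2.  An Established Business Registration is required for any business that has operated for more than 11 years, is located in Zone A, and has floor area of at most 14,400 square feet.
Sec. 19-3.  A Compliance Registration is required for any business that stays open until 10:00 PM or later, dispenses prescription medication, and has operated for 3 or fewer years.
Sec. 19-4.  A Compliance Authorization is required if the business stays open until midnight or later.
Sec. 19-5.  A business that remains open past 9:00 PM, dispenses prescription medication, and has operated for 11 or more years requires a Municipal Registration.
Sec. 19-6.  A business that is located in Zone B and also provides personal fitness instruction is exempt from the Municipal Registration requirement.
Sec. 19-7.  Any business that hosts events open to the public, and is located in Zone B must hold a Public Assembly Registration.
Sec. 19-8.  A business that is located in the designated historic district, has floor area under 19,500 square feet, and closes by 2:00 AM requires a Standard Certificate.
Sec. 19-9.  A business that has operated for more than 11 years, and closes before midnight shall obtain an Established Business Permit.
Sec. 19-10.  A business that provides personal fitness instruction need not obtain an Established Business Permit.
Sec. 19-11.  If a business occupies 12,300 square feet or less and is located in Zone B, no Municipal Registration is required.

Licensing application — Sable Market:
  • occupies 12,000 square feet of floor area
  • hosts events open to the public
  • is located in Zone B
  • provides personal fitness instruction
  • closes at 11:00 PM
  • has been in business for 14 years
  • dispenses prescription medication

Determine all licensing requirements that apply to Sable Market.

Public Assembly Registration

Sec. 19-1. years in business 14 ≤ 17 → Operating Certificate not required.
Sec. 19-2. years in business 14 > 11; is located in Zone B (not: is located in Zone A); floor area 12,000 square feet ≤ 14,400 square feet → Established Business Registration not required.
Sec. 19-3. closes 11:00 PM, after 10:00 PM; dispenses prescription medication; years in business 14 > 3 → Compliance Registration not required.
Sec. 19-4. closes 11:00 PM, at/before midnight → Compliance Authorization not required.
Sec. 19-5. closes 11:00 PM, after 9:00 PM; dispenses prescription medication; years in business 14 ≥ 11 → Municipal Registration required.
Sec. 19-6. is located in Zone B; provides personal fitness instruction → exempt from Municipal Registration.
Sec. 19-7. hosts events open to the public; is located in Zone B → Public Assembly Registration required.
Sec. 19-8. is located in Zone B (not: is located in the designated historic district); floor area 12,000 square feet < 19,500 square feet; closes 11:00 PM, at/before 2:00 AM → Standard Certificate not required.
Sec. 19-9. years in business 14 > 11; closes 11:00 PM, at/before midnight → Established Business Permit required.
Sec. 19-10. provides personal fitness instruction → exempt from Established Business Permit.
Sec. 19-11. floor area 12,000 square feet ≤ 12,300 square feet; is located in Zone B → exempt from Municipal Registration.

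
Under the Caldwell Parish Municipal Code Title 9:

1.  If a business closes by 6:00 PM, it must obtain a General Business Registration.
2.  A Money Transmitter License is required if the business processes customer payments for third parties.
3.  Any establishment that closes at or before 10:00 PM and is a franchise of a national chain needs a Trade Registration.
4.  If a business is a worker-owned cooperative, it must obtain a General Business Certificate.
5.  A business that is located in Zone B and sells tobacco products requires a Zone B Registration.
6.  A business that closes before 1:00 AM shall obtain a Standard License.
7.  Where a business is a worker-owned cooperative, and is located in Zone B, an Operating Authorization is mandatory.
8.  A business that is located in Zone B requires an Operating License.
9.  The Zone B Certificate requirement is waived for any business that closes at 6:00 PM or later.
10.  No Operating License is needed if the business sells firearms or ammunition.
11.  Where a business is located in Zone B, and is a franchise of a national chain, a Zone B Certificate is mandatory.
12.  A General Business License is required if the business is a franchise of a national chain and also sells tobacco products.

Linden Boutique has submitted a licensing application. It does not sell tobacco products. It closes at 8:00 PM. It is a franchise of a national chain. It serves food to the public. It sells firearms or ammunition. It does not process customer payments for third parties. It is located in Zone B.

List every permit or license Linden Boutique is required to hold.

1. closes 8:00 PM, after 6:00 PM → General Business Registration not required.
2. does not process customer payments for third parties → Money Transmitter License not required.
3. closes 8:00 PM, at/before 10:00 PM; is a franchise of a national chain → Trade Registration required.
4. is a franchise of a national chain (not: is a worker-owned cooperative) → General Business Certificate not required.
5. is located in Zone B; does not sell tobacco products → Zone B Registration not required.
6. closes 8:00 PM, at/before 1:00 AM → Standard License required.
7. is a franchise of a national chain (not: is a worker-owned cooperative); is located in Zone B → Operating Authorization not required.
8. is located in Zone B → Operating License required.
9. closes 8:00 PM, after 6:00 PM → exempt from Zone B Certificate.
10. sells firearms or ammunition → exempt from Operating License.
11. is located in Zone B; is a franchise of a national chain → Zone B Certificate required.
12. is a franchise of a national chain; does not sell tobacco products → General Business License not required.

Standard License, Trade Registration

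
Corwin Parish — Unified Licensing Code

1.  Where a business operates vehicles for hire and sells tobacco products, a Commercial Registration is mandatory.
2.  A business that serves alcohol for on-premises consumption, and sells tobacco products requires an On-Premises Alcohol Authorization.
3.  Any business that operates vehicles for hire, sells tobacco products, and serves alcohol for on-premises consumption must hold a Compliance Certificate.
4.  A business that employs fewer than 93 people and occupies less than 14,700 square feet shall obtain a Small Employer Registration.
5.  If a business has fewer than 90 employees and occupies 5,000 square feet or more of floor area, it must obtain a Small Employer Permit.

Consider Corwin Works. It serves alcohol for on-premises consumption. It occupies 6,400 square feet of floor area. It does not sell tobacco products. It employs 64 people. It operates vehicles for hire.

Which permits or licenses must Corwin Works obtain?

Small Employer Permit, Small Employer Registration

1. operates vehicles for hire; does not sell tobacco products → Commercial Registration not required.
2. serves alcohol for on-premises consumption; does not sell tobacco products → On-Premises Alcohol Authorization not required.
3. operates vehicles for hire; does not sell tobacco products; serves alcohol for on-premises consumption → Compliance Certificate not required.
4. employees 64 < 93; floor area 6,400 square feet < 14,700 square feet → Small Employer Registration required.
5. employees 64 < 90; floor area 6,400 square feet ≥ 5,000 square feet → Small Employer Permit required.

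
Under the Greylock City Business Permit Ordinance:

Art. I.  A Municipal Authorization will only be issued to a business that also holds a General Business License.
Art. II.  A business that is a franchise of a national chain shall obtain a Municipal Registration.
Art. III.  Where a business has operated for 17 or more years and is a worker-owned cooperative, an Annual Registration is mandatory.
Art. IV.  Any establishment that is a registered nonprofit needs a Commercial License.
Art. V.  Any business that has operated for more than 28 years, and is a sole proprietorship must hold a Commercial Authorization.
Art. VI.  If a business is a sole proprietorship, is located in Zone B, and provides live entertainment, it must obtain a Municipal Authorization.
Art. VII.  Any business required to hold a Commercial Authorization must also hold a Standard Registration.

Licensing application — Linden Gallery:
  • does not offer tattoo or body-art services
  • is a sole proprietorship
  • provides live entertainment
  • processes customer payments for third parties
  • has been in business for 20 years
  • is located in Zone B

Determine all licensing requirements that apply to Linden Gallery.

Art. I. Municipal Authorization is required → General Business License also required.
Art. II. is a sole proprietorship (not: is a franchise of a national chain) → Municipal Registration not required.
Art. III. years in business 20 ≥ 17; is a sole proprietorship (not: is a worker-owned cooperative) → Annual Registration not required.
Art. IV. is a sole proprietorship (not: is a registered nonprofit) → Commercial License not required.
Art. V. years in business 20 ≤ 28; is a sole proprietorship → Commercial Authorization not required.
Art. VI. is a sole proprietorship; is located in Zone B; provides live entertainment → Municipal Authorization required.
Art. VII. Commercial Authorization is not required → no effect.

General Business License, Municipal Authorization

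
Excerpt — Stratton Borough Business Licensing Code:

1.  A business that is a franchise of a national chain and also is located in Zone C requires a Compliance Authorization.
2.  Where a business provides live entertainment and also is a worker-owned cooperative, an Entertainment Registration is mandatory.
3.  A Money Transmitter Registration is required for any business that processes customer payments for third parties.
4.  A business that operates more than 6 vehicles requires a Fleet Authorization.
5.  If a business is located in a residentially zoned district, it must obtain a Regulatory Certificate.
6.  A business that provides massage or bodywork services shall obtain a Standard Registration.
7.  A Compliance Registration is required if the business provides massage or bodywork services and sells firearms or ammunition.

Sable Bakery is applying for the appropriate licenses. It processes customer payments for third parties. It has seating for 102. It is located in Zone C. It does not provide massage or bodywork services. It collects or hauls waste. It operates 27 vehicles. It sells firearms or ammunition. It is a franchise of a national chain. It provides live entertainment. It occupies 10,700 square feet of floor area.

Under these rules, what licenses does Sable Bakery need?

Compliance Authorization, Fleet Authorization, Money Transmitter Registration

1. is a franchise of a national chain; is located in Zone C → Compliance Authorization required.
2. provides live entertainment; is a franchise of a national chain (not: is a worker-owned cooperative) → Entertainment Registration not required.
3. processes customer payments for third parties → Money Transmitter Registration required.
4. vehicles 27 > 6 → Fleet Authorization required.
5. is located in Zone C (not: is located in a residentially zoned district) → Regulatory Certificate not required.
6. does not provide massage or bodywork services → Standard Registration not required.
7. does not provide massage or bodywork services; sells firearms or ammunition → Compliance Registration not required.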